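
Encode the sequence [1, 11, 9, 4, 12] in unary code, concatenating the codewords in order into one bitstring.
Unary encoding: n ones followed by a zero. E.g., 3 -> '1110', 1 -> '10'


Encode each number as n ones followed by a terminating 0:
  1 -> 10 (2 bits)
  11 -> 111111111110 (12 bits)
  9 -> 1111111110 (10 bits)
  4 -> 11110 (5 bits)
  12 -> 1111111111110 (13 bits)
Total length = 2 + 12 + 10 + 5 + 13 = 42 bits.

Unary([1, 11, 9, 4, 12]) = 101111111111101111111110111101111111111110 (42 bits)


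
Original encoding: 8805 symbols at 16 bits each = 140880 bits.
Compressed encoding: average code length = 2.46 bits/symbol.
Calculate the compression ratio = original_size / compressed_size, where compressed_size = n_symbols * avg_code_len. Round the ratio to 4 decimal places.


original_size = n_symbols * orig_bits = 8805 * 16 = 140880 bits
compressed_size = n_symbols * avg_code_len = 8805 * 2.46 = 21660.3 bits
ratio = original_size / compressed_size = 140880 / 21660.3 = 6.5041

Compression ratio = 6.5041


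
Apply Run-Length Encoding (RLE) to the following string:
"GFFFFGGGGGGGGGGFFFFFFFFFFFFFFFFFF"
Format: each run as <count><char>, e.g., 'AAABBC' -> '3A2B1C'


Scanning runs left to right:
  i=0: run of 'G' x 1 -> '1G'
  i=1: run of 'F' x 4 -> '4F'
  i=5: run of 'G' x 10 -> '10G'
  i=15: run of 'F' x 18 -> '18F'

RLE = 1G4F10G18F


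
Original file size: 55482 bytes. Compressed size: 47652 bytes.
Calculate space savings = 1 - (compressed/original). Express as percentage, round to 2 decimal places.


ratio = compressed/original = 47652/55482 = 0.858873
savings = 1 - ratio = 1 - 0.858873 = 0.141127
as a percentage: 0.141127 * 100 = 14.11%

Space savings = 1 - 47652/55482 = 14.11%


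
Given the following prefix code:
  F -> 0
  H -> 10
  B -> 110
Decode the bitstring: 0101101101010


Decoding step by step:
Bits 0 -> F
Bits 10 -> H
Bits 110 -> B
Bits 110 -> B
Bits 10 -> H
Bits 10 -> H


Decoded message: FHBBHH


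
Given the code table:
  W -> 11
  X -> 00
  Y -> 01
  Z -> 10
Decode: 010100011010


Decoding:
01 -> Y
01 -> Y
00 -> X
01 -> Y
10 -> Z
10 -> Z


Result: YYXYZZ


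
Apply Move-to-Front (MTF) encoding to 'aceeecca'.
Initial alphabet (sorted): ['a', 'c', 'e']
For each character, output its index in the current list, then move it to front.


MTF encoding:
'a': index 0 in ['a', 'c', 'e'] -> ['a', 'c', 'e']
'c': index 1 in ['a', 'c', 'e'] -> ['c', 'a', 'e']
'e': index 2 in ['c', 'a', 'e'] -> ['e', 'c', 'a']
'e': index 0 in ['e', 'c', 'a'] -> ['e', 'c', 'a']
'e': index 0 in ['e', 'c', 'a'] -> ['e', 'c', 'a']
'c': index 1 in ['e', 'c', 'a'] -> ['c', 'e', 'a']
'c': index 0 in ['c', 'e', 'a'] -> ['c', 'e', 'a']
'a': index 2 in ['c', 'e', 'a'] -> ['a', 'c', 'e']


Output: [0, 1, 2, 0, 0, 1, 0, 2]


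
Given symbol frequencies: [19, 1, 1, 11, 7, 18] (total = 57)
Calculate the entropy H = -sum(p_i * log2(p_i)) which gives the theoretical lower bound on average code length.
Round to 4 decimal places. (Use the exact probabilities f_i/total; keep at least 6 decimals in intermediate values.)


Per-symbol terms -p_i * log2(p_i) with p_i = f_i/57:
  p = 19/57 = 0.333333: log2(p) = -1.584963, -p*log2(p) = 0.528321
  p = 1/57 = 0.017544: log2(p) = -5.832890, -p*log2(p) = 0.102331
  p = 1/57 = 0.017544: log2(p) = -5.832890, -p*log2(p) = 0.102331
  p = 11/57 = 0.192982: log2(p) = -2.373458, -p*log2(p) = 0.458036
  p = 7/57 = 0.122807: log2(p) = -3.025535, -p*log2(p) = 0.371557
  p = 18/57 = 0.315789: log2(p) = -1.662965, -p*log2(p) = 0.525147
H = 0.528321 + 0.102331 + 0.102331 + 0.458036 + 0.371557 + 0.525147 = 2.087723

H = 2.0877 bits/symbol


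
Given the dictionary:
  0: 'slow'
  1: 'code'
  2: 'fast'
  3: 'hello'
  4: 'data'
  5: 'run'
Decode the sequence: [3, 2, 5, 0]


Look up each index in the dictionary:
  3 -> 'hello'
  2 -> 'fast'
  5 -> 'run'
  0 -> 'slow'

Decoded: "hello fast run slow"


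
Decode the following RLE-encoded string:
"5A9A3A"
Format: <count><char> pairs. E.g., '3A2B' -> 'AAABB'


Expanding each <count><char> pair:
  5A -> 'AAAAA'
  9A -> 'AAAAAAAAA'
  3A -> 'AAA'

Decoded = AAAAAAAAAAAAAAAAA


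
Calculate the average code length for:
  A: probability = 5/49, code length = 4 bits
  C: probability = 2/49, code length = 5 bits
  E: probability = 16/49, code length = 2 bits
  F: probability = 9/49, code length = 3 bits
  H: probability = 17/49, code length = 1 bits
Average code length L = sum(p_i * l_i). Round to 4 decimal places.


Weighted contributions p_i * l_i:
  A: (5/49) * 4 = 20/49
  C: (2/49) * 5 = 10/49
  E: (16/49) * 2 = 32/49
  F: (9/49) * 3 = 27/49
  H: (17/49) * 1 = 17/49
Sum = (20 + 10 + 32 + 27 + 17)/49 = 106/49

L = 106/49 = 2.1633 bits/symbol


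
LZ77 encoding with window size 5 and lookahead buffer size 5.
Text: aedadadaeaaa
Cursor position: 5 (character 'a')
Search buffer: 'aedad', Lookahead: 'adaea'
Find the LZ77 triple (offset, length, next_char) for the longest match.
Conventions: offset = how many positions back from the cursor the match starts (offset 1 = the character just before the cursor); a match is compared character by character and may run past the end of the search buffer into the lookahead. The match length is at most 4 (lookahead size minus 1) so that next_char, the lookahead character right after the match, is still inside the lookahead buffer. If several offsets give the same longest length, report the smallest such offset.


Try each offset into the search buffer:
  offset=1 (pos 4, char 'd'): match length 0
  offset=2 (pos 3, char 'a'): match length 3
  offset=3 (pos 2, char 'd'): match length 0
  offset=4 (pos 1, char 'e'): match length 0
  offset=5 (pos 0, char 'a'): match length 1
Longest match has length 3 at offset 2.
next_char = character at position 5 + 3 = 8 -> 'e'

Best match: offset=2, length=3 (matching 'ada' starting at position 3)
LZ77 triple: (2, 3, 'e')


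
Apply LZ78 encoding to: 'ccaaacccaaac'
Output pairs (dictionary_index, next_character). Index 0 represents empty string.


LZ78 encoding steps:
Dictionary: {0: ''}
Step 1: w='' (idx 0), next='c' -> output (0, 'c'), add 'c' as idx 1
Step 2: w='c' (idx 1), next='a' -> output (1, 'a'), add 'ca' as idx 2
Step 3: w='' (idx 0), next='a' -> output (0, 'a'), add 'a' as idx 3
Step 4: w='a' (idx 3), next='c' -> output (3, 'c'), add 'ac' as idx 4
Step 5: w='c' (idx 1), next='c' -> output (1, 'c'), add 'cc' as idx 5
Step 6: w='a' (idx 3), next='a' -> output (3, 'a'), add 'aa' as idx 6
Step 7: w='ac' (idx 4), end of input -> output (4, '')


Encoded: [(0, 'c'), (1, 'a'), (0, 'a'), (3, 'c'), (1, 'c'), (3, 'a'), (4, '')]


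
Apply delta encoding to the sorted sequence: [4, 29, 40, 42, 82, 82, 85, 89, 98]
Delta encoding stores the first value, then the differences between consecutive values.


First value: 4
Deltas:
  29 - 4 = 25
  40 - 29 = 11
  42 - 40 = 2
  82 - 42 = 40
  82 - 82 = 0
  85 - 82 = 3
  89 - 85 = 4
  98 - 89 = 9


Delta encoded: [4, 25, 11, 2, 40, 0, 3, 4, 9]


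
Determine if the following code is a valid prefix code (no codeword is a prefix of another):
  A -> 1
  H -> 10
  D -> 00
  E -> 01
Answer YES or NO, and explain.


Checking each pair (does one codeword prefix another?):
  A='1' vs H='10': prefix -- VIOLATION

NO -- this is NOT a valid prefix code. A (1) is a prefix of H (10).


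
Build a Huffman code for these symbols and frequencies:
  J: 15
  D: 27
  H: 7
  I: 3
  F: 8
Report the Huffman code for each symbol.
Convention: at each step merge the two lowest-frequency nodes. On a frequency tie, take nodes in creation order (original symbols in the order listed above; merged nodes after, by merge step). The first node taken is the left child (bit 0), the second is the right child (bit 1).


Huffman tree construction:
Step 1: Merge I(3) + H(7) = 10
Step 2: Merge F(8) + (I+H)(10) = 18
Step 3: Merge J(15) + (F+(I+H))(18) = 33
Step 4: Merge D(27) + (J+(F+(I+H)))(33) = 60
Read each symbol's code off the tree from the root (left child = 0, right child = 1).

Codes:
  J: 10 (length 2)
  D: 0 (length 1)
  H: 1111 (length 4)
  I: 1110 (length 4)
  F: 110 (length 3)
Average code length: 121/60 = 2.0167 bits/symbol


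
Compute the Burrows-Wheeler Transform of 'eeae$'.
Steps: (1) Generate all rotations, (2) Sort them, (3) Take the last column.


Rotations (sorted):
  0: $eeae -> last char: e
  1: ae$ee -> last char: e
  2: e$eea -> last char: a
  3: eae$e -> last char: e
  4: eeae$ -> last char: $


BWT = eeae$


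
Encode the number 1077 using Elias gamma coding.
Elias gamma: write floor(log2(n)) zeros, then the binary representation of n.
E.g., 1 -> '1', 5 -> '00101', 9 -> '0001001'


num_bits = floor(log2(1077)) + 1 = 11
leading_zeros = num_bits - 1 = 10
binary(1077) = 10000110101

Elias gamma(1077) = '0000000000' + '10000110101' = 000000000010000110101 (21 bits)


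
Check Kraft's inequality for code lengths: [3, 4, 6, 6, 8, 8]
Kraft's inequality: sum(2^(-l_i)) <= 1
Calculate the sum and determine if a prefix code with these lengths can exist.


Sum = 2^(-3) + 2^(-4) + 2^(-6) + 2^(-6) + 2^(-8) + 2^(-8)
    = 0.125 + 0.0625 + 0.015625 + 0.015625 + 0.00390625 + 0.00390625
    = 58/256 = 0.2265625
Since 0.2265625 <= 1, Kraft's inequality IS satisfied.
A prefix code with these lengths CAN exist.

Kraft sum = 0.2265625. Satisfied.


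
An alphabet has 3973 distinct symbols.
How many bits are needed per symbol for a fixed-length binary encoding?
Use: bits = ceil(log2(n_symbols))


log2(3973) = 11.956
Bracket: 2^11 = 2048 < 3973 <= 2^12 = 4096
So ceil(log2(3973)) = 12

bits = ceil(log2(3973)) = ceil(11.956) = 12 bits


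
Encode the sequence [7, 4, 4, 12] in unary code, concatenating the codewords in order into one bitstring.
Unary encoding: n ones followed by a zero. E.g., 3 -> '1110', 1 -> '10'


Encode each number as n ones followed by a terminating 0:
  7 -> 11111110 (8 bits)
  4 -> 11110 (5 bits)
  4 -> 11110 (5 bits)
  12 -> 1111111111110 (13 bits)
Total length = 8 + 5 + 5 + 13 = 31 bits.

Unary([7, 4, 4, 12]) = 1111111011110111101111111111110 (31 bits)


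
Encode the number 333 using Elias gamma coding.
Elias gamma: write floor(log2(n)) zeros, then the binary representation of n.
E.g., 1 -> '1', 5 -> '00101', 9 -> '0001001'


num_bits = floor(log2(333)) + 1 = 9
leading_zeros = num_bits - 1 = 8
binary(333) = 101001101

Elias gamma(333) = '00000000' + '101001101' = 00000000101001101 (17 bits)


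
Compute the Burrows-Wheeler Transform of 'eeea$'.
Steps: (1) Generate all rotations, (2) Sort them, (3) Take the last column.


Rotations (sorted):
  0: $eeea -> last char: a
  1: a$eee -> last char: e
  2: ea$ee -> last char: e
  3: eea$e -> last char: e
  4: eeea$ -> last char: $


BWT = aeee$


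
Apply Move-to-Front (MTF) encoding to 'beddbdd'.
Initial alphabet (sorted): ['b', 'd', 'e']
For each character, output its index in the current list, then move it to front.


MTF encoding:
'b': index 0 in ['b', 'd', 'e'] -> ['b', 'd', 'e']
'e': index 2 in ['b', 'd', 'e'] -> ['e', 'b', 'd']
'd': index 2 in ['e', 'b', 'd'] -> ['d', 'e', 'b']
'd': index 0 in ['d', 'e', 'b'] -> ['d', 'e', 'b']
'b': index 2 in ['d', 'e', 'b'] -> ['b', 'd', 'e']
'd': index 1 in ['b', 'd', 'e'] -> ['d', 'b', 'e']
'd': index 0 in ['d', 'b', 'e'] -> ['d', 'b', 'e']


Output: [0, 2, 2, 0, 2, 1, 0]


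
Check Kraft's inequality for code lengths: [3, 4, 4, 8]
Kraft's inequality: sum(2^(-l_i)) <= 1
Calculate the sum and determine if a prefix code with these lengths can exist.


Sum = 2^(-3) + 2^(-4) + 2^(-4) + 2^(-8)
    = 0.125 + 0.0625 + 0.0625 + 0.00390625
    = 65/256 = 0.25390625
Since 0.25390625 <= 1, Kraft's inequality IS satisfied.
A prefix code with these lengths CAN exist.

Kraft sum = 0.25390625. Satisfied.


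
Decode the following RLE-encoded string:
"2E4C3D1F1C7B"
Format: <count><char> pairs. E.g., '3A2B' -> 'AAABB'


Expanding each <count><char> pair:
  2E -> 'EE'
  4C -> 'CCCC'
  3D -> 'DDD'
  1F -> 'F'
  1C -> 'C'
  7B -> 'BBBBBBB'

Decoded = EECCCCDDDFCBBBBBBB


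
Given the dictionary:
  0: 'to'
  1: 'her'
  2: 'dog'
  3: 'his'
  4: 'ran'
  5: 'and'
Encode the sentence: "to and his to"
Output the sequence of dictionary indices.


Look up each word in the dictionary:
  'to' -> 0
  'and' -> 5
  'his' -> 3
  'to' -> 0

Encoded: [0, 5, 3, 0]


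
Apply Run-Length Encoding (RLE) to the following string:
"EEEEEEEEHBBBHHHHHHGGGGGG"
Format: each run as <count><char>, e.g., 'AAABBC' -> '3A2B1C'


Scanning runs left to right:
  i=0: run of 'E' x 8 -> '8E'
  i=8: run of 'H' x 1 -> '1H'
  i=9: run of 'B' x 3 -> '3B'
  i=12: run of 'H' x 6 -> '6H'
  i=18: run of 'G' x 6 -> '6G'

RLE = 8E1H3B6H6G


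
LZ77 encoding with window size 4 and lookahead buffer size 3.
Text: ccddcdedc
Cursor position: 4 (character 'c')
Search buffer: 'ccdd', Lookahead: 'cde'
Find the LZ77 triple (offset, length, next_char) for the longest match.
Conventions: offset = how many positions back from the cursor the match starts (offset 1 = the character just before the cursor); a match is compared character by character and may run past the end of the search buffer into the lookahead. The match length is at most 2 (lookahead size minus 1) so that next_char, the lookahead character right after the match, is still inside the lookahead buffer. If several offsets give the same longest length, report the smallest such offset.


Try each offset into the search buffer:
  offset=1 (pos 3, char 'd'): match length 0
  offset=2 (pos 2, char 'd'): match length 0
  offset=3 (pos 1, char 'c'): match length 2
  offset=4 (pos 0, char 'c'): match length 1
Longest match has length 2 at offset 3.
next_char = character at position 4 + 2 = 6 -> 'e'

Best match: offset=3, length=2 (matching 'cd' starting at position 1)
LZ77 triple: (3, 2, 'e')


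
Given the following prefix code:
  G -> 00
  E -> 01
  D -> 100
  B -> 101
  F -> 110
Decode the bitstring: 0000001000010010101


Decoding step by step:
Bits 00 -> G
Bits 00 -> G
Bits 00 -> G
Bits 100 -> D
Bits 00 -> G
Bits 100 -> D
Bits 101 -> B
Bits 01 -> E


Decoded message: GGGDGDBE


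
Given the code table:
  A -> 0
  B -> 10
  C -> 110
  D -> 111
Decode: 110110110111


Decoding:
110 -> C
110 -> C
110 -> C
111 -> D


Result: CCCD


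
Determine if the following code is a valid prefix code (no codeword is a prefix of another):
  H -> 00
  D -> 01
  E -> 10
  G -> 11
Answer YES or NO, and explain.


Checking each pair (does one codeword prefix another?):
  H='00' vs D='01': no prefix
  H='00' vs E='10': no prefix
  H='00' vs G='11': no prefix
  D='01' vs H='00': no prefix
  D='01' vs E='10': no prefix
  D='01' vs G='11': no prefix
  E='10' vs H='00': no prefix
  E='10' vs D='01': no prefix
  E='10' vs G='11': no prefix
  G='11' vs H='00': no prefix
  G='11' vs D='01': no prefix
  G='11' vs E='10': no prefix
No violation found over all pairs.

YES -- this is a valid prefix code. No codeword is a prefix of any other codeword.


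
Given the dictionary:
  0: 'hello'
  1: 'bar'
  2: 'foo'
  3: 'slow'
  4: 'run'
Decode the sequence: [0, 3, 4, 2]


Look up each index in the dictionary:
  0 -> 'hello'
  3 -> 'slow'
  4 -> 'run'
  2 -> 'foo'

Decoded: "hello slow run foo"


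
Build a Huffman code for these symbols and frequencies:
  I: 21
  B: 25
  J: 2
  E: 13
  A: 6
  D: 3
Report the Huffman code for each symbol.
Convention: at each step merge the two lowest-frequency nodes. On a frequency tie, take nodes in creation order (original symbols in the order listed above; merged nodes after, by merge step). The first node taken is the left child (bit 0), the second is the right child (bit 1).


Huffman tree construction:
Step 1: Merge J(2) + D(3) = 5
Step 2: Merge (J+D)(5) + A(6) = 11
Step 3: Merge ((J+D)+A)(11) + E(13) = 24
Step 4: Merge I(21) + (((J+D)+A)+E)(24) = 45
Step 5: Merge B(25) + (I+(((J+D)+A)+E))(45) = 70
Read each symbol's code off the tree from the root (left child = 0, right child = 1).

Codes:
  I: 10 (length 2)
  B: 0 (length 1)
  J: 11000 (length 5)
  E: 111 (length 3)
  A: 1101 (length 4)
  D: 11001 (length 5)
Average code length: 155/70 = 2.2143 bits/symbol


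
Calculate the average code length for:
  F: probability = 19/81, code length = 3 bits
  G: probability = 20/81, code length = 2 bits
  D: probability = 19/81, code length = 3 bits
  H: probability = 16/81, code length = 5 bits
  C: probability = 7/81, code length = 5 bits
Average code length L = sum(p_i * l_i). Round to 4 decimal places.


Weighted contributions p_i * l_i:
  F: (19/81) * 3 = 57/81
  G: (20/81) * 2 = 40/81
  D: (19/81) * 3 = 57/81
  H: (16/81) * 5 = 80/81
  C: (7/81) * 5 = 35/81
Sum = (57 + 40 + 57 + 80 + 35)/81 = 269/81

L = 269/81 = 3.3210 bits/symbol


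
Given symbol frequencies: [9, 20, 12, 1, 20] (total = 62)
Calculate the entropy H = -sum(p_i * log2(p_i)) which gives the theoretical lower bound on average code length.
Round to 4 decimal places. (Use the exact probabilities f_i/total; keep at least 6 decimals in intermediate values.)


Per-symbol terms -p_i * log2(p_i) with p_i = f_i/62:
  p = 9/62 = 0.145161: log2(p) = -2.784271, -p*log2(p) = 0.404168
  p = 20/62 = 0.322581: log2(p) = -1.632268, -p*log2(p) = 0.526538
  p = 12/62 = 0.193548: log2(p) = -2.369234, -p*log2(p) = 0.458561
  p = 1/62 = 0.016129: log2(p) = -5.954196, -p*log2(p) = 0.096035
  p = 20/62 = 0.322581: log2(p) = -1.632268, -p*log2(p) = 0.526538
H = 0.404168 + 0.526538 + 0.458561 + 0.096035 + 0.526538 = 2.011840

H = 2.0118 bits/symbol


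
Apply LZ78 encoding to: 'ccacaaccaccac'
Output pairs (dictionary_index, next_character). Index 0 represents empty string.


LZ78 encoding steps:
Dictionary: {0: ''}
Step 1: w='' (idx 0), next='c' -> output (0, 'c'), add 'c' as idx 1
Step 2: w='c' (idx 1), next='a' -> output (1, 'a'), add 'ca' as idx 2
Step 3: w='ca' (idx 2), next='a' -> output (2, 'a'), add 'caa' as idx 3
Step 4: w='c' (idx 1), next='c' -> output (1, 'c'), add 'cc' as idx 4
Step 5: w='' (idx 0), next='a' -> output (0, 'a'), add 'a' as idx 5
Step 6: w='cc' (idx 4), next='a' -> output (4, 'a'), add 'cca' as idx 6
Step 7: w='c' (idx 1), end of input -> output (1, '')


Encoded: [(0, 'c'), (1, 'a'), (2, 'a'), (1, 'c'), (0, 'a'), (4, 'a'), (1, '')]


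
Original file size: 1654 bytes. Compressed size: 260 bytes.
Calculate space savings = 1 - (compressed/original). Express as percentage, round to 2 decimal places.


ratio = compressed/original = 260/1654 = 0.157195
savings = 1 - ratio = 1 - 0.157195 = 0.842805
as a percentage: 0.842805 * 100 = 84.28%

Space savings = 1 - 260/1654 = 84.28%


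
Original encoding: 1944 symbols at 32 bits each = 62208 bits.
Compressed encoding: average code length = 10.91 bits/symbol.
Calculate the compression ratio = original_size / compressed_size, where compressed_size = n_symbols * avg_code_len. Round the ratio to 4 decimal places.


original_size = n_symbols * orig_bits = 1944 * 32 = 62208 bits
compressed_size = n_symbols * avg_code_len = 1944 * 10.91 = 21209.04 bits
ratio = original_size / compressed_size = 62208 / 21209.04 = 2.9331

Compression ratio = 2.9331


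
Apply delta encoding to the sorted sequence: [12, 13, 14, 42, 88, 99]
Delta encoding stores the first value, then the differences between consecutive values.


First value: 12
Deltas:
  13 - 12 = 1
  14 - 13 = 1
  42 - 14 = 28
  88 - 42 = 46
  99 - 88 = 11


Delta encoded: [12, 1, 1, 28, 46, 11]


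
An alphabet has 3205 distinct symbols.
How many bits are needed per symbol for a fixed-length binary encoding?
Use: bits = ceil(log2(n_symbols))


log2(3205) = 11.6461
Bracket: 2^11 = 2048 < 3205 <= 2^12 = 4096
So ceil(log2(3205)) = 12

bits = ceil(log2(3205)) = ceil(11.6461) = 12 bits


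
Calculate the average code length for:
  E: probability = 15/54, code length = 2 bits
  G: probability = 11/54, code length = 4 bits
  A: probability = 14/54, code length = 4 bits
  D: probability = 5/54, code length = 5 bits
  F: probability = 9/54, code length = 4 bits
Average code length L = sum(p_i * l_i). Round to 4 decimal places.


Weighted contributions p_i * l_i:
  E: (15/54) * 2 = 30/54
  G: (11/54) * 4 = 44/54
  A: (14/54) * 4 = 56/54
  D: (5/54) * 5 = 25/54
  F: (9/54) * 4 = 36/54
Sum = (30 + 44 + 56 + 25 + 36)/54 = 191/54

L = 191/54 = 3.5370 bits/symbol


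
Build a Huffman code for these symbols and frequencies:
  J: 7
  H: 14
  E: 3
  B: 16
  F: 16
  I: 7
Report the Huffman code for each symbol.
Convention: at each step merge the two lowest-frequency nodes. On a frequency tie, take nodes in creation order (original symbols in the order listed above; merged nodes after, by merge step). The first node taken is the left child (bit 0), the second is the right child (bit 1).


Huffman tree construction:
Step 1: Merge E(3) + J(7) = 10
Step 2: Merge I(7) + (E+J)(10) = 17
Step 3: Merge H(14) + B(16) = 30
Step 4: Merge F(16) + (I+(E+J))(17) = 33
Step 5: Merge (H+B)(30) + (F+(I+(E+J)))(33) = 63
Read each symbol's code off the tree from the root (left child = 0, right child = 1).

Codes:
  J: 1111 (length 4)
  H: 00 (length 2)
  E: 1110 (length 4)
  B: 01 (length 2)
  F: 10 (length 2)
  I: 110 (length 3)
Average code length: 153/63 = 2.4286 bits/symbol


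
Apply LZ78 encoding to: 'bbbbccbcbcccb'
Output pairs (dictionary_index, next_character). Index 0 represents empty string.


LZ78 encoding steps:
Dictionary: {0: ''}
Step 1: w='' (idx 0), next='b' -> output (0, 'b'), add 'b' as idx 1
Step 2: w='b' (idx 1), next='b' -> output (1, 'b'), add 'bb' as idx 2
Step 3: w='b' (idx 1), next='c' -> output (1, 'c'), add 'bc' as idx 3
Step 4: w='' (idx 0), next='c' -> output (0, 'c'), add 'c' as idx 4
Step 5: w='bc' (idx 3), next='b' -> output (3, 'b'), add 'bcb' as idx 5
Step 6: w='c' (idx 4), next='c' -> output (4, 'c'), add 'cc' as idx 6
Step 7: w='c' (idx 4), next='b' -> output (4, 'b'), add 'cb' as idx 7


Encoded: [(0, 'b'), (1, 'b'), (1, 'c'), (0, 'c'), (3, 'b'), (4, 'c'), (4, 'b')]


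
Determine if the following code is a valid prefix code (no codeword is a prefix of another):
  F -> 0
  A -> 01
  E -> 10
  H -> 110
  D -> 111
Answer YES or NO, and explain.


Checking each pair (does one codeword prefix another?):
  F='0' vs A='01': prefix -- VIOLATION

NO -- this is NOT a valid prefix code. F (0) is a prefix of A (01).


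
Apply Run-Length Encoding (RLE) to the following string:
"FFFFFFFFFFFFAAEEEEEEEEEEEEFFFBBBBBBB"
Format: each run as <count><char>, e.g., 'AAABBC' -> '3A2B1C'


Scanning runs left to right:
  i=0: run of 'F' x 12 -> '12F'
  i=12: run of 'A' x 2 -> '2A'
  i=14: run of 'E' x 12 -> '12E'
  i=26: run of 'F' x 3 -> '3F'
  i=29: run of 'B' x 7 -> '7B'

RLE = 12F2A12E3F7B


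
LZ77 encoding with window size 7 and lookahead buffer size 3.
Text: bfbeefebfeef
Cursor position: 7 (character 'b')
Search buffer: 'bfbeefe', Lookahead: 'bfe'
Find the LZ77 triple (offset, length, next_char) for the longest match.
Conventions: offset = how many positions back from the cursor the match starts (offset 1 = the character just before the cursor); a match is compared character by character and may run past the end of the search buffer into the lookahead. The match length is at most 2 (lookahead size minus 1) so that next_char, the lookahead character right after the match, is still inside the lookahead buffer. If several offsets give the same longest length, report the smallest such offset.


Try each offset into the search buffer:
  offset=1 (pos 6, char 'e'): match length 0
  offset=2 (pos 5, char 'f'): match length 0
  offset=3 (pos 4, char 'e'): match length 0
  offset=4 (pos 3, char 'e'): match length 0
  offset=5 (pos 2, char 'b'): match length 1
  offset=6 (pos 1, char 'f'): match length 0
  offset=7 (pos 0, char 'b'): match length 2
Longest match has length 2 at offset 7.
next_char = character at position 7 + 2 = 9 -> 'e'

Best match: offset=7, length=2 (matching 'bf' starting at position 0)
LZ77 triple: (7, 2, 'e')


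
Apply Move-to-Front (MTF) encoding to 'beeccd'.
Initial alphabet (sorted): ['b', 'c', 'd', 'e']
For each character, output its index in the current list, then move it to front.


MTF encoding:
'b': index 0 in ['b', 'c', 'd', 'e'] -> ['b', 'c', 'd', 'e']
'e': index 3 in ['b', 'c', 'd', 'e'] -> ['e', 'b', 'c', 'd']
'e': index 0 in ['e', 'b', 'c', 'd'] -> ['e', 'b', 'c', 'd']
'c': index 2 in ['e', 'b', 'c', 'd'] -> ['c', 'e', 'b', 'd']
'c': index 0 in ['c', 'e', 'b', 'd'] -> ['c', 'e', 'b', 'd']
'd': index 3 in ['c', 'e', 'b', 'd'] -> ['d', 'c', 'e', 'b']


Output: [0, 3, 0, 2, 0, 3]


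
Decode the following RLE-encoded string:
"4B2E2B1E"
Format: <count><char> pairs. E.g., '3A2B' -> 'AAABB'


Expanding each <count><char> pair:
  4B -> 'BBBB'
  2E -> 'EE'
  2B -> 'BB'
  1E -> 'E'

Decoded = BBBBEEBBE


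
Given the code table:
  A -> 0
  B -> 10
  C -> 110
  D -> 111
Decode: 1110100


Decoding:
111 -> D
0 -> A
10 -> B
0 -> A


Result: DABA


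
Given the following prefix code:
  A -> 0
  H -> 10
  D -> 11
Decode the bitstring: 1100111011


Decoding step by step:
Bits 11 -> D
Bits 0 -> A
Bits 0 -> A
Bits 11 -> D
Bits 10 -> H
Bits 11 -> D


Decoded message: DAADHD


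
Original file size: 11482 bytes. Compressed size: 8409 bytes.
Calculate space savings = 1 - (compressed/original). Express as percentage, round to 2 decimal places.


ratio = compressed/original = 8409/11482 = 0.732364
savings = 1 - ratio = 1 - 0.732364 = 0.267636
as a percentage: 0.267636 * 100 = 26.76%

Space savings = 1 - 8409/11482 = 26.76%


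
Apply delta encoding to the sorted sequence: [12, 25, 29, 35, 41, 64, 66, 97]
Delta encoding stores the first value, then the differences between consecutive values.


First value: 12
Deltas:
  25 - 12 = 13
  29 - 25 = 4
  35 - 29 = 6
  41 - 35 = 6
  64 - 41 = 23
  66 - 64 = 2
  97 - 66 = 31


Delta encoded: [12, 13, 4, 6, 6, 23, 2, 31]


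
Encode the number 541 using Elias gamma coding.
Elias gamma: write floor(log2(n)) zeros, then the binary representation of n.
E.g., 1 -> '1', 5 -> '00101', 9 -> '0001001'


num_bits = floor(log2(541)) + 1 = 10
leading_zeros = num_bits - 1 = 9
binary(541) = 1000011101

Elias gamma(541) = '000000000' + '1000011101' = 0000000001000011101 (19 bits)


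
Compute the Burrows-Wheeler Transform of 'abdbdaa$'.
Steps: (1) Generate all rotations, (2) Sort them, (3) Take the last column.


Rotations (sorted):
  0: $abdbdaa -> last char: a
  1: a$abdbda -> last char: a
  2: aa$abdbd -> last char: d
  3: abdbdaa$ -> last char: $
  4: bdaa$abd -> last char: d
  5: bdbdaa$a -> last char: a
  6: daa$abdb -> last char: b
  7: dbdaa$ab -> last char: b


BWT = aad$dabb


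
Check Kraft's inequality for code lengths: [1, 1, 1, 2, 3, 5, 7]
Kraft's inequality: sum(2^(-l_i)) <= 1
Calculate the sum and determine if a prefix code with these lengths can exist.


Sum = 2^(-1) + 2^(-1) + 2^(-1) + 2^(-2) + 2^(-3) + 2^(-5) + 2^(-7)
    = 0.5 + 0.5 + 0.5 + 0.25 + 0.125 + 0.03125 + 0.0078125
    = 245/128 = 1.9140625
Since 1.9140625 > 1, Kraft's inequality is NOT satisfied.
A prefix code with these lengths CANNOT exist.

Kraft sum = 1.9140625. Not satisfied.


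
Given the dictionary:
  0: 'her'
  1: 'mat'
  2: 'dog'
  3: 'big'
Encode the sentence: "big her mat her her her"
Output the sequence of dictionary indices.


Look up each word in the dictionary:
  'big' -> 3
  'her' -> 0
  'mat' -> 1
  'her' -> 0
  'her' -> 0
  'her' -> 0

Encoded: [3, 0, 1, 0, 0, 0]


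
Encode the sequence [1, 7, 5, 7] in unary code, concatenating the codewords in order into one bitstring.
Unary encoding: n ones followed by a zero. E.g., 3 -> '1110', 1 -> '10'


Encode each number as n ones followed by a terminating 0:
  1 -> 10 (2 bits)
  7 -> 11111110 (8 bits)
  5 -> 111110 (6 bits)
  7 -> 11111110 (8 bits)
Total length = 2 + 8 + 6 + 8 = 24 bits.

Unary([1, 7, 5, 7]) = 101111111011111011111110 (24 bits)


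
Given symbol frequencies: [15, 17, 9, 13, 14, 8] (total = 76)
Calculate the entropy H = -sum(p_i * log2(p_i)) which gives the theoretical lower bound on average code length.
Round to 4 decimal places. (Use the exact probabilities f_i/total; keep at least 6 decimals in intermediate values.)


Per-symbol terms -p_i * log2(p_i) with p_i = f_i/76:
  p = 15/76 = 0.197368: log2(p) = -2.341037, -p*log2(p) = 0.462047
  p = 17/76 = 0.223684: log2(p) = -2.160465, -p*log2(p) = 0.483262
  p = 9/76 = 0.118421: log2(p) = -3.078003, -p*log2(p) = 0.364500
  p = 13/76 = 0.171053: log2(p) = -2.547488, -p*log2(p) = 0.435754
  p = 14/76 = 0.184211: log2(p) = -2.440573, -p*log2(p) = 0.449579
  p = 8/76 = 0.105263: log2(p) = -3.247928, -p*log2(p) = 0.341887
H = 0.462047 + 0.483262 + 0.364500 + 0.435754 + 0.449579 + 0.341887 = 2.537029

H = 2.537 bits/symbol


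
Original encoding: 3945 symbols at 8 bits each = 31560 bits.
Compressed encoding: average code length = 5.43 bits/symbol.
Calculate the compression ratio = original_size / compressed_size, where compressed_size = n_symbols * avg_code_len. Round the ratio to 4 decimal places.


original_size = n_symbols * orig_bits = 3945 * 8 = 31560 bits
compressed_size = n_symbols * avg_code_len = 3945 * 5.43 = 21421.35 bits
ratio = original_size / compressed_size = 31560 / 21421.35 = 1.4733

Compression ratio = 1.4733


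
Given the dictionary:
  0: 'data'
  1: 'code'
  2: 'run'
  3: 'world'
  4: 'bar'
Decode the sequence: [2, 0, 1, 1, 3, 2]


Look up each index in the dictionary:
  2 -> 'run'
  0 -> 'data'
  1 -> 'code'
  1 -> 'code'
  3 -> 'world'
  2 -> 'run'

Decoded: "run data code code world run"


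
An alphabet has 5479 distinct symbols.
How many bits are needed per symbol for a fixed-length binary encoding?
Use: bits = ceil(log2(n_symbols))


log2(5479) = 12.4197
Bracket: 2^12 = 4096 < 5479 <= 2^13 = 8192
So ceil(log2(5479)) = 13

bits = ceil(log2(5479)) = ceil(12.4197) = 13 bits


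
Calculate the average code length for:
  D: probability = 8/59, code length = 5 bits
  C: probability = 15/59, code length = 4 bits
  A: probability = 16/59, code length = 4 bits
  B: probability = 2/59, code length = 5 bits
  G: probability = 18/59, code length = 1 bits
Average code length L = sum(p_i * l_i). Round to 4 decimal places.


Weighted contributions p_i * l_i:
  D: (8/59) * 5 = 40/59
  C: (15/59) * 4 = 60/59
  A: (16/59) * 4 = 64/59
  B: (2/59) * 5 = 10/59
  G: (18/59) * 1 = 18/59
Sum = (40 + 60 + 64 + 10 + 18)/59 = 192/59

L = 192/59 = 3.2542 bits/symbol


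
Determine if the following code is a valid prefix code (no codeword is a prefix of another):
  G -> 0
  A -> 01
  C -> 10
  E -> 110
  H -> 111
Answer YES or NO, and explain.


Checking each pair (does one codeword prefix another?):
  G='0' vs A='01': prefix -- VIOLATION

NO -- this is NOT a valid prefix code. G (0) is a prefix of A (01).


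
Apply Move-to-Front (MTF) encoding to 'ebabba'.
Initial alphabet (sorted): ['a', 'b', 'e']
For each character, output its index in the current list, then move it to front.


MTF encoding:
'e': index 2 in ['a', 'b', 'e'] -> ['e', 'a', 'b']
'b': index 2 in ['e', 'a', 'b'] -> ['b', 'e', 'a']
'a': index 2 in ['b', 'e', 'a'] -> ['a', 'b', 'e']
'b': index 1 in ['a', 'b', 'e'] -> ['b', 'a', 'e']
'b': index 0 in ['b', 'a', 'e'] -> ['b', 'a', 'e']
'a': index 1 in ['b', 'a', 'e'] -> ['a', 'b', 'e']


Output: [2, 2, 2, 1, 0, 1]


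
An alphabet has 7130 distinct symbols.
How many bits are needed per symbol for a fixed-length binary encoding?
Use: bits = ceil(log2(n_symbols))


log2(7130) = 12.7997
Bracket: 2^12 = 4096 < 7130 <= 2^13 = 8192
So ceil(log2(7130)) = 13

bits = ceil(log2(7130)) = ceil(12.7997) = 13 bits


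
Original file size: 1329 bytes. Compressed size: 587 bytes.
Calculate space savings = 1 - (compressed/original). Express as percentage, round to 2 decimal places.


ratio = compressed/original = 587/1329 = 0.441685
savings = 1 - ratio = 1 - 0.441685 = 0.558315
as a percentage: 0.558315 * 100 = 55.83%

Space savings = 1 - 587/1329 = 55.83%


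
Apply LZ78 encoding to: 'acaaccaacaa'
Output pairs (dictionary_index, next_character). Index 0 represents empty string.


LZ78 encoding steps:
Dictionary: {0: ''}
Step 1: w='' (idx 0), next='a' -> output (0, 'a'), add 'a' as idx 1
Step 2: w='' (idx 0), next='c' -> output (0, 'c'), add 'c' as idx 2
Step 3: w='a' (idx 1), next='a' -> output (1, 'a'), add 'aa' as idx 3
Step 4: w='c' (idx 2), next='c' -> output (2, 'c'), add 'cc' as idx 4
Step 5: w='aa' (idx 3), next='c' -> output (3, 'c'), add 'aac' as idx 5
Step 6: w='aa' (idx 3), end of input -> output (3, '')


Encoded: [(0, 'a'), (0, 'c'), (1, 'a'), (2, 'c'), (3, 'c'), (3, '')]


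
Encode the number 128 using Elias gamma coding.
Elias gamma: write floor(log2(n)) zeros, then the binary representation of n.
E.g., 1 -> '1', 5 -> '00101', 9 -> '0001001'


num_bits = floor(log2(128)) + 1 = 8
leading_zeros = num_bits - 1 = 7
binary(128) = 10000000

Elias gamma(128) = '0000000' + '10000000' = 000000010000000 (15 bits)


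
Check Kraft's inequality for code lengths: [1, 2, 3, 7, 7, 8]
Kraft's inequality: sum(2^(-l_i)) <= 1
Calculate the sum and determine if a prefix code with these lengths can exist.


Sum = 2^(-1) + 2^(-2) + 2^(-3) + 2^(-7) + 2^(-7) + 2^(-8)
    = 0.5 + 0.25 + 0.125 + 0.0078125 + 0.0078125 + 0.00390625
    = 229/256 = 0.89453125
Since 0.89453125 <= 1, Kraft's inequality IS satisfied.
A prefix code with these lengths CAN exist.

Kraft sum = 0.89453125. Satisfied.


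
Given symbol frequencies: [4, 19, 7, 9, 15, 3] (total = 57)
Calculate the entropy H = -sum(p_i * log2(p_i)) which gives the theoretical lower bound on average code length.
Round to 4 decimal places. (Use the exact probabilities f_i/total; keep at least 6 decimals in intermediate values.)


Per-symbol terms -p_i * log2(p_i) with p_i = f_i/57:
  p = 4/57 = 0.070175: log2(p) = -3.832890, -p*log2(p) = 0.268975
  p = 19/57 = 0.333333: log2(p) = -1.584963, -p*log2(p) = 0.528321
  p = 7/57 = 0.122807: log2(p) = -3.025535, -p*log2(p) = 0.371557
  p = 9/57 = 0.157895: log2(p) = -2.662965, -p*log2(p) = 0.420468
  p = 15/57 = 0.263158: log2(p) = -1.925999, -p*log2(p) = 0.506842
  p = 3/57 = 0.052632: log2(p) = -4.247928, -p*log2(p) = 0.223575
H = 0.268975 + 0.528321 + 0.371557 + 0.420468 + 0.506842 + 0.223575 = 2.319738

H = 2.3197 bits/symbol


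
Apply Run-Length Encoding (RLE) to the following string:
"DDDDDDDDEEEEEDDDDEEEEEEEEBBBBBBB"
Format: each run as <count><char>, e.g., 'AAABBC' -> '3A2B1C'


Scanning runs left to right:
  i=0: run of 'D' x 8 -> '8D'
  i=8: run of 'E' x 5 -> '5E'
  i=13: run of 'D' x 4 -> '4D'
  i=17: run of 'E' x 8 -> '8E'
  i=25: run of 'B' x 7 -> '7B'

RLE = 8D5E4D8E7B


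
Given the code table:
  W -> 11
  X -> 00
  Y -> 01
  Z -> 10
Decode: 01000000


Decoding:
01 -> Y
00 -> X
00 -> X
00 -> X


Result: YXXX


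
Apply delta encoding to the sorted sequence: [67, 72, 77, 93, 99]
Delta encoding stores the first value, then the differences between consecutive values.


First value: 67
Deltas:
  72 - 67 = 5
  77 - 72 = 5
  93 - 77 = 16
  99 - 93 = 6


Delta encoded: [67, 5, 5, 16, 6]


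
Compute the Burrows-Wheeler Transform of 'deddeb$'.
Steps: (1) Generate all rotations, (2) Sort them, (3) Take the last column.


Rotations (sorted):
  0: $deddeb -> last char: b
  1: b$dedde -> last char: e
  2: ddeb$de -> last char: e
  3: deb$ded -> last char: d
  4: deddeb$ -> last char: $
  5: eb$dedd -> last char: d
  6: eddeb$d -> last char: d


BWT = beed$dd


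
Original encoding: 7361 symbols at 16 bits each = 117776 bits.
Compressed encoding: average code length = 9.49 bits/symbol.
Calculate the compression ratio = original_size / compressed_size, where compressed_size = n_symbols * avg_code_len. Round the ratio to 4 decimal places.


original_size = n_symbols * orig_bits = 7361 * 16 = 117776 bits
compressed_size = n_symbols * avg_code_len = 7361 * 9.49 = 69855.89 bits
ratio = original_size / compressed_size = 117776 / 69855.89 = 1.686

Compression ratio = 1.686


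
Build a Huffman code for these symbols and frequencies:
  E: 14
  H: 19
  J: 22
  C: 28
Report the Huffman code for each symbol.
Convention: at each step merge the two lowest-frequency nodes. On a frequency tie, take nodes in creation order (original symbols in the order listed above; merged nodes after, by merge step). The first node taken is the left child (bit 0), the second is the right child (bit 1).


Huffman tree construction:
Step 1: Merge E(14) + H(19) = 33
Step 2: Merge J(22) + C(28) = 50
Step 3: Merge (E+H)(33) + (J+C)(50) = 83
Read each symbol's code off the tree from the root (left child = 0, right child = 1).

Codes:
  E: 00 (length 2)
  H: 01 (length 2)
  J: 10 (length 2)
  C: 11 (length 2)
Average code length: 166/83 = 2.0000 bits/symbol


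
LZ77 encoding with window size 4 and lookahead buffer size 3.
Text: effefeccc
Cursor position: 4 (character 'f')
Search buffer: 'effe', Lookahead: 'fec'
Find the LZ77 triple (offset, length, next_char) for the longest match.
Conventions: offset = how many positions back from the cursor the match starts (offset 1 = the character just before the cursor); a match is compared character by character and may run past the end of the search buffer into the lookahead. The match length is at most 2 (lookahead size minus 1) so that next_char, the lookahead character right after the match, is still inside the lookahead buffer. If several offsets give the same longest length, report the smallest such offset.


Try each offset into the search buffer:
  offset=1 (pos 3, char 'e'): match length 0
  offset=2 (pos 2, char 'f'): match length 2
  offset=3 (pos 1, char 'f'): match length 1
  offset=4 (pos 0, char 'e'): match length 0
Longest match has length 2 at offset 2.
next_char = character at position 4 + 2 = 6 -> 'c'

Best match: offset=2, length=2 (matching 'fe' starting at position 2)
LZ77 triple: (2, 2, 'c')


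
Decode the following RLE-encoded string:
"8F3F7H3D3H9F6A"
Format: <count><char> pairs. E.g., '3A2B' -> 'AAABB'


Expanding each <count><char> pair:
  8F -> 'FFFFFFFF'
  3F -> 'FFF'
  7H -> 'HHHHHHH'
  3D -> 'DDD'
  3H -> 'HHH'
  9F -> 'FFFFFFFFF'
  6A -> 'AAAAAA'

Decoded = FFFFFFFFFFFHHHHHHHDDDHHHFFFFFFFFFAAAAAA


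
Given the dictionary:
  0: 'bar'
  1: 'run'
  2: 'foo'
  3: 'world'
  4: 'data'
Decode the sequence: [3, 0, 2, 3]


Look up each index in the dictionary:
  3 -> 'world'
  0 -> 'bar'
  2 -> 'foo'
  3 -> 'world'

Decoded: "world bar foo world"


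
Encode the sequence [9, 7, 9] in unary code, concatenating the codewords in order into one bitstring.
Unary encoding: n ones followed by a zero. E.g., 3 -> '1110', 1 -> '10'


Encode each number as n ones followed by a terminating 0:
  9 -> 1111111110 (10 bits)
  7 -> 11111110 (8 bits)
  9 -> 1111111110 (10 bits)
Total length = 10 + 8 + 10 = 28 bits.

Unary([9, 7, 9]) = 1111111110111111101111111110 (28 bits)


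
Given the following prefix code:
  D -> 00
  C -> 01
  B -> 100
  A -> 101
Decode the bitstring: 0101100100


Decoding step by step:
Bits 01 -> C
Bits 01 -> C
Bits 100 -> B
Bits 100 -> B


Decoded message: CCBB


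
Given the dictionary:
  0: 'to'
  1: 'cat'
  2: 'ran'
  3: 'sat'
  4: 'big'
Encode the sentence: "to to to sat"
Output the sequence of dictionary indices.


Look up each word in the dictionary:
  'to' -> 0
  'to' -> 0
  'to' -> 0
  'sat' -> 3

Encoded: [0, 0, 0, 3]


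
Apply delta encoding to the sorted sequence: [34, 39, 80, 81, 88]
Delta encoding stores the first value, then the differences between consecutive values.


First value: 34
Deltas:
  39 - 34 = 5
  80 - 39 = 41
  81 - 80 = 1
  88 - 81 = 7


Delta encoded: [34, 5, 41, 1, 7]


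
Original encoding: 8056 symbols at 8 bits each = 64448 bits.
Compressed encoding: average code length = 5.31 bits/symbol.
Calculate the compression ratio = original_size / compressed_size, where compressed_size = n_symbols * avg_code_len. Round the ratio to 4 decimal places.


original_size = n_symbols * orig_bits = 8056 * 8 = 64448 bits
compressed_size = n_symbols * avg_code_len = 8056 * 5.31 = 42777.36 bits
ratio = original_size / compressed_size = 64448 / 42777.36 = 1.5066

Compression ratio = 1.5066


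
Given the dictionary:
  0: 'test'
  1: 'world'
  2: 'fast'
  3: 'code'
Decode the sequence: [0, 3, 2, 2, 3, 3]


Look up each index in the dictionary:
  0 -> 'test'
  3 -> 'code'
  2 -> 'fast'
  2 -> 'fast'
  3 -> 'code'
  3 -> 'code'

Decoded: "test code fast fast code code"
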